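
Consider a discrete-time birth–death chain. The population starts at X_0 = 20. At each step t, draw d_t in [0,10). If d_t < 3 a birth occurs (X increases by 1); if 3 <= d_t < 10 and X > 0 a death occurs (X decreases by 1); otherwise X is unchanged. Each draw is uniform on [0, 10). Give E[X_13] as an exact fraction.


74/5

X can drop by at most 1 per step and X_0 = 20 > T = 13, so X_t >= 20 − t >= 7 > 0 for every t <= 13: the floor at 0 (the 'and X > 0' condition) never binds. Hence X_13 = X_0 + Σ_{t<13} Y_t with i.i.d. increments Y_t = y(d_t) ∈ {+1, −1, 0}.
Outcome values over d=0..9: [1, 1, 1, -1, -1, -1, -1, -1, -1, -1]
Σy = -4, Σy² = 10, M = 10
μ = -4/10 = -2/5,  σ² = 10/10 − (-2/5)² = 21/25
E[X_13] = 20 + 13·(-2/5) = 74/5


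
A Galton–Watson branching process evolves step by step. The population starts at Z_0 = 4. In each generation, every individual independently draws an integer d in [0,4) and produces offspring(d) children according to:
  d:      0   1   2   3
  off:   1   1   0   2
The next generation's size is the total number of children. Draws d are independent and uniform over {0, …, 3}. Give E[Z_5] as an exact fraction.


Outcome values over d=0..3: [1, 1, 0, 2]
Σy = 4, Σy² = 6, M = 4
μ = 4/4 = 1,  σ² = 6/4 − (1)² = 1/2
E[Z_0] = 4
E[Z_1] = 1·E[Z_0] = 4
E[Z_2] = 1·E[Z_1] = 4
E[Z_3] = 1·E[Z_2] = 4
E[Z_4] = 1·E[Z_3] = 4
E[Z_5] = 1·E[Z_4] = 4

4


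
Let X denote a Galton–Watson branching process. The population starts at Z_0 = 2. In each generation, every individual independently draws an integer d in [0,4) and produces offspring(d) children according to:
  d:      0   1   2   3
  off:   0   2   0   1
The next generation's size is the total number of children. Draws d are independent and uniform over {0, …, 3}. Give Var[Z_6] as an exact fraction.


Outcome values over d=0..3: [0, 2, 0, 1]
Σy = 3, Σy² = 5, M = 4
μ = 3/4 = 3/4,  σ² = 5/4 − (3/4)² = 11/16
V_0 = 0, E_0 = 2
V_1 = 11/16·E_0 + (3/4)²·V_0 = 11/8;  E_1 = 3/2
V_2 = 11/16·E_1 + (3/4)²·V_1 = 231/128;  E_2 = 9/8
V_3 = 11/16·E_2 + (3/4)²·V_2 = 3663/2048;  E_3 = 27/32
V_4 = 11/16·E_3 + (3/4)²·V_3 = 51975/32768;  E_4 = 81/128
V_5 = 11/16·E_4 + (3/4)²·V_4 = 695871/524288;  E_5 = 243/512
V_6 = 11/16·E_5 + (3/4)²·V_5 = 8999991/8388608;  E_6 = 729/2048

8999991/8388608


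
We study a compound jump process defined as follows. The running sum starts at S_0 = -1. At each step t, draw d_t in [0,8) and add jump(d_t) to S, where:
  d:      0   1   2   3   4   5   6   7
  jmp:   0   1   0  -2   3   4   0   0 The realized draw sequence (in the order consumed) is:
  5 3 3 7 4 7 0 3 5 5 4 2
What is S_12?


11

t=0: S=-1, d=5, jump=4, S_1=3
t=1: S=3, d=3, jump=-2, S_2=1
t=2: S=1, d=3, jump=-2, S_3=-1
t=3: S=-1, d=7, jump=0, S_4=-1
t=4: S=-1, d=4, jump=3, S_5=2
t=5: S=2, d=7, jump=0, S_6=2
t=6: S=2, d=0, jump=0, S_7=2
t=7: S=2, d=3, jump=-2, S_8=0
t=8: S=0, d=5, jump=4, S_9=4
t=9: S=4, d=5, jump=4, S_10=8
t=10: S=8, d=4, jump=3, S_11=11
t=11: S=11, d=2, jump=0, S_12=11


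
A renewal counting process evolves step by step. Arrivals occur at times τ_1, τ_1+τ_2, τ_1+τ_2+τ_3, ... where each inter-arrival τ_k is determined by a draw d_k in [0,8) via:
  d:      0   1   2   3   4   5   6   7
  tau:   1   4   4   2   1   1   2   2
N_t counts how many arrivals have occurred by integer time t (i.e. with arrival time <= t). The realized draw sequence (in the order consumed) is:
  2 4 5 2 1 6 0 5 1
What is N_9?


3

draw d_1=2: τ_1=4, arrival time A_1=4
draw d_2=4: τ_2=1, arrival time A_2=5
draw d_3=5: τ_3=1, arrival time A_3=6
draw d_4=2: τ_4=4, arrival time A_4=10
draw d_5=1: τ_5=4, arrival time A_5=14
draw d_6=6: τ_6=2, arrival time A_6=16
draw d_7=0: τ_7=1, arrival time A_7=17
draw d_8=5: τ_8=1, arrival time A_8=18
draw d_9=1: τ_9=4, arrival time A_9=22
N_t over t=0..9: 0:0 1:0 2:0 3:0 4:1 5:2 6:3 7:3 8:3 9:3


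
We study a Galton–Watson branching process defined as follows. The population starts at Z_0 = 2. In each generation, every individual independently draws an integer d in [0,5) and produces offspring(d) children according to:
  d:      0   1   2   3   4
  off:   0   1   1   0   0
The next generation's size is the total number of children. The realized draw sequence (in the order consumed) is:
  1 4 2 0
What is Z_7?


0

gen 0: Z_0=2, draws=[1, 4], offspring=[1, 0], Z_1=1
gen 1: Z_1=1, draws=[2], offspring=[1], Z_2=1
gen 2: Z_2=1, draws=[0], offspring=[0], Z_3=0
gen 3: Z_3=0, draws=[], offspring=[], Z_4=0
gen 4: Z_4=0, draws=[], offspring=[], Z_5=0
gen 5: Z_5=0, draws=[], offspring=[], Z_6=0
gen 6: Z_6=0, draws=[], offspring=[], Z_7=0


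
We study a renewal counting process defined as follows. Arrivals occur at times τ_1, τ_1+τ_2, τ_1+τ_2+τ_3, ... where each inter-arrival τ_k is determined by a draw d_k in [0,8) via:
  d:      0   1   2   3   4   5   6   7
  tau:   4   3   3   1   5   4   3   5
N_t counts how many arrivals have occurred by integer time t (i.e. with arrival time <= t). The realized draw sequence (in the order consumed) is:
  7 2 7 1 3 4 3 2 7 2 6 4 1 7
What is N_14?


3

draw d_1=7: τ_1=5, arrival time A_1=5
draw d_2=2: τ_2=3, arrival time A_2=8
draw d_3=7: τ_3=5, arrival time A_3=13
draw d_4=1: τ_4=3, arrival time A_4=16
draw d_5=3: τ_5=1, arrival time A_5=17
draw d_6=4: τ_6=5, arrival time A_6=22
draw d_7=3: τ_7=1, arrival time A_7=23
draw d_8=2: τ_8=3, arrival time A_8=26
draw d_9=7: τ_9=5, arrival time A_9=31
draw d_10=2: τ_10=3, arrival time A_10=34
draw d_11=6: τ_11=3, arrival time A_11=37
draw d_12=4: τ_12=5, arrival time A_12=42
draw d_13=1: τ_13=3, arrival time A_13=45
draw d_14=7: τ_14=5, arrival time A_14=50
N_t over t=0..14: 0:0 1:0 2:0 3:0 4:0 5:1 6:1 7:1 8:2 9:2 10:2 11:2 12:2 13:3 14:3


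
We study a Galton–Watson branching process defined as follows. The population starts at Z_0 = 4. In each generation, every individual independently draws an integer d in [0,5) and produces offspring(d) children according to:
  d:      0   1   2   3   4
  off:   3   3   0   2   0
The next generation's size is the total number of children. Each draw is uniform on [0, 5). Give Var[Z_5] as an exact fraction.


Outcome values over d=0..4: [3, 3, 0, 2, 0]
Σy = 8, Σy² = 22, M = 5
μ = 8/5 = 8/5,  σ² = 22/5 − (8/5)² = 46/25
V_0 = 0, E_0 = 4
V_1 = 46/25·E_0 + (8/5)²·V_0 = 184/25;  E_1 = 32/5
V_2 = 46/25·E_1 + (8/5)²·V_1 = 19136/625;  E_2 = 256/25
V_3 = 46/25·E_2 + (8/5)²·V_2 = 1519104/15625;  E_3 = 2048/125
V_4 = 46/25·E_3 + (8/5)²·V_3 = 108998656/390625;  E_4 = 16384/625
V_5 = 46/25·E_4 + (8/5)²·V_4 = 7446953984/9765625;  E_5 = 131072/3125

7446953984/9765625


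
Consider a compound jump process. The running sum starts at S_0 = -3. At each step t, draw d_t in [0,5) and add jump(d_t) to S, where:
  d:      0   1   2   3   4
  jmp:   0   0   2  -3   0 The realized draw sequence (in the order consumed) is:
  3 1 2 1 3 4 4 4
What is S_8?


-7

t=0: S=-3, d=3, jump=-3, S_1=-6
t=1: S=-6, d=1, jump=0, S_2=-6
t=2: S=-6, d=2, jump=2, S_3=-4
t=3: S=-4, d=1, jump=0, S_4=-4
t=4: S=-4, d=3, jump=-3, S_5=-7
t=5: S=-7, d=4, jump=0, S_6=-7
t=6: S=-7, d=4, jump=0, S_7=-7
t=7: S=-7, d=4, jump=0, S_8=-7


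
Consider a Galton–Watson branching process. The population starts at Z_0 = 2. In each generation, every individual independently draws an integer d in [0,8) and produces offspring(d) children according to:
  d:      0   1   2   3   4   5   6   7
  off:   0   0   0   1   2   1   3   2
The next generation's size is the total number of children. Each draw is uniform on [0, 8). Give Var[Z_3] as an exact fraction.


1247967/131072

Outcome values over d=0..7: [0, 0, 0, 1, 2, 1, 3, 2]
Σy = 9, Σy² = 19, M = 8
μ = 9/8 = 9/8,  σ² = 19/8 − (9/8)² = 71/64
V_0 = 0, E_0 = 2
V_1 = 71/64·E_0 + (9/8)²·V_0 = 71/32;  E_1 = 9/4
V_2 = 71/64·E_1 + (9/8)²·V_1 = 10863/2048;  E_2 = 81/32
V_3 = 71/64·E_2 + (9/8)²·V_2 = 1247967/131072;  E_3 = 729/256


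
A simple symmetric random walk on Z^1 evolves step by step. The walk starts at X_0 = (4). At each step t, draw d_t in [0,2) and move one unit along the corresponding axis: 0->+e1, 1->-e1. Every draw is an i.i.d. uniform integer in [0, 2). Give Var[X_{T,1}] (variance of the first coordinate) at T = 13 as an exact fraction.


13

Outcome values over d=0..1: [1, -1]
Σy = 0, Σy² = 2, M = 2
μ = 0/2 = 0,  σ² = 2/2 − (0)² = 1
Independent increments: Var[X_13] = 13·σ² = 13·(1) = 13


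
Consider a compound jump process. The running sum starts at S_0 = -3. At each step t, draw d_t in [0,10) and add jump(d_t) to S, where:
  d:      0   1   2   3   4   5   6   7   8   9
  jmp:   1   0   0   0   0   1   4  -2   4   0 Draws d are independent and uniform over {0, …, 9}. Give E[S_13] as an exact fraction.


Outcome values over d=0..9: [1, 0, 0, 0, 0, 1, 4, -2, 4, 0]
Σy = 8, Σy² = 38, M = 10
μ = 8/10 = 4/5,  σ² = 38/10 − (4/5)² = 79/25
E[S_13] = -3 + 13·(4/5) = 37/5

37/5


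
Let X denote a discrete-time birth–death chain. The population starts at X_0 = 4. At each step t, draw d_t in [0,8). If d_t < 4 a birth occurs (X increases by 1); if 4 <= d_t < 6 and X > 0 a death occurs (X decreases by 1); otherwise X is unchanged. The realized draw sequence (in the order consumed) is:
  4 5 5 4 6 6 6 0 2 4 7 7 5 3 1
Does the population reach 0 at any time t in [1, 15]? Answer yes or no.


yes

t=0: X=4, d=4 → death, X_1=3
t=1: X=3, d=5 → death, X_2=2
t=2: X=2, d=5 → death, X_3=1
t=3: X=1, d=4 → death, X_4=0
t=4: X=0, d=6 → hold, X_5=0
t=5: X=0, d=6 → hold, X_6=0
t=6: X=0, d=6 → hold, X_7=0
t=7: X=0, d=0 → birth, X_8=1
t=8: X=1, d=2 → birth, X_9=2
t=9: X=2, d=4 → death, X_10=1
t=10: X=1, d=7 → hold, X_11=1
t=11: X=1, d=7 → hold, X_12=1
t=12: X=1, d=5 → death, X_13=0
t=13: X=0, d=3 → birth, X_14=1
t=14: X=1, d=1 → birth, X_15=2


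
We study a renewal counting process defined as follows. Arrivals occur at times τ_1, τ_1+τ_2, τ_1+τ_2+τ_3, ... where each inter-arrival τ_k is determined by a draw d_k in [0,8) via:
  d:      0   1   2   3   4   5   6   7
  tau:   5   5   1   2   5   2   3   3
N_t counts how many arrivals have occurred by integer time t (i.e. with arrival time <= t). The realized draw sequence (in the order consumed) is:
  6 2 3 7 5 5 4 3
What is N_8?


draw d_1=6: τ_1=3, arrival time A_1=3
draw d_2=2: τ_2=1, arrival time A_2=4
draw d_3=3: τ_3=2, arrival time A_3=6
draw d_4=7: τ_4=3, arrival time A_4=9
draw d_5=5: τ_5=2, arrival time A_5=11
draw d_6=5: τ_6=2, arrival time A_6=13
draw d_7=4: τ_7=5, arrival time A_7=18
draw d_8=3: τ_8=2, arrival time A_8=20
N_t over t=0..8: 0:0 1:0 2:0 3:1 4:2 5:2 6:3 7:3 8:3

3


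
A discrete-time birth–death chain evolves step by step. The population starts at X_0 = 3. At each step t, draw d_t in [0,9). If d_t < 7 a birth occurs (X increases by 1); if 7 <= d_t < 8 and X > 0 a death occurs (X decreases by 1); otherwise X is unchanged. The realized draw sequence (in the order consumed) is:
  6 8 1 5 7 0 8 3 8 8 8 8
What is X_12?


7

t=0: X=3, d=6 → birth, X_1=4
t=1: X=4, d=8 → hold, X_2=4
t=2: X=4, d=1 → birth, X_3=5
t=3: X=5, d=5 → birth, X_4=6
t=4: X=6, d=7 → death, X_5=5
t=5: X=5, d=0 → birth, X_6=6
t=6: X=6, d=8 → hold, X_7=6
t=7: X=6, d=3 → birth, X_8=7
t=8: X=7, d=8 → hold, X_9=7
t=9: X=7, d=8 → hold, X_10=7
t=10: X=7, d=8 → hold, X_11=7
t=11: X=7, d=8 → hold, X_12=7


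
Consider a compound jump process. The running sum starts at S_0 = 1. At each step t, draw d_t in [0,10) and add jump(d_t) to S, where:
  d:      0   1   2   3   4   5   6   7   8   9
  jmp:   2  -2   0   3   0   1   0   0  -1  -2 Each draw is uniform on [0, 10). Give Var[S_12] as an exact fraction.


687/25

Outcome values over d=0..9: [2, -2, 0, 3, 0, 1, 0, 0, -1, -2]
Σy = 1, Σy² = 23, M = 10
μ = 1/10 = 1/10,  σ² = 23/10 − (1/10)² = 229/100
Independent increments: Var[S_12] = 12·σ² = 12·(229/100) = 687/25


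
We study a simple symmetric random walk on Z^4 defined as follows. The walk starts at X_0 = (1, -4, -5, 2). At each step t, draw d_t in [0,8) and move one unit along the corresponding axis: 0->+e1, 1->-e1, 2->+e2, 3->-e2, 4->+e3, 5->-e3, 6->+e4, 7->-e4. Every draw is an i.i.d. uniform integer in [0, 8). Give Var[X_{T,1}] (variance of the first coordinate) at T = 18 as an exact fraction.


Outcome values over d=0..7: [1, -1, 0, 0, 0, 0, 0, 0]
Σy = 0, Σy² = 2, M = 8
μ = 0/8 = 0,  σ² = 2/8 − (0)² = 1/4
Independent increments: Var[X_18] = 18·σ² = 18·(1/4) = 9/2

9/2


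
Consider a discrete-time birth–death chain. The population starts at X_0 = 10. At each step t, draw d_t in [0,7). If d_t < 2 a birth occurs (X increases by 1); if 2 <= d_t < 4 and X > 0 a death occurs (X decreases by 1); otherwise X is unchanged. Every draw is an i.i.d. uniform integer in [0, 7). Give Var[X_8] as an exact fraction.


32/7

X can drop by at most 1 per step and X_0 = 10 > T = 8, so X_t >= 10 − t >= 2 > 0 for every t <= 8: the floor at 0 (the 'and X > 0' condition) never binds. Hence X_8 = X_0 + Σ_{t<8} Y_t with i.i.d. increments Y_t = y(d_t) ∈ {+1, −1, 0}.
Outcome values over d=0..6: [1, 1, -1, -1, 0, 0, 0]
Σy = 0, Σy² = 4, M = 7
μ = 0/7 = 0,  σ² = 4/7 − (0)² = 4/7
Independent increments: Var[X_8] = 8·σ² = 8·(4/7) = 32/7


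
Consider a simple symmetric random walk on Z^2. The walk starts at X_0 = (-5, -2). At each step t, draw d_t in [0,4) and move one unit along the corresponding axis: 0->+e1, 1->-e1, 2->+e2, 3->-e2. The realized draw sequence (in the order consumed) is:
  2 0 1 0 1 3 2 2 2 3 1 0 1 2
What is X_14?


t=0: X=(-5, -2), d=2 → +e2, X_1=(-5, -1)
t=1: X=(-5, -1), d=0 → +e1, X_2=(-4, -1)
t=2: X=(-4, -1), d=1 → -e1, X_3=(-5, -1)
t=3: X=(-5, -1), d=0 → +e1, X_4=(-4, -1)
t=4: X=(-4, -1), d=1 → -e1, X_5=(-5, -1)
t=5: X=(-5, -1), d=3 → -e2, X_6=(-5, -2)
t=6: X=(-5, -2), d=2 → +e2, X_7=(-5, -1)
t=7: X=(-5, -1), d=2 → +e2, X_8=(-5, 0)
t=8: X=(-5, 0), d=2 → +e2, X_9=(-5, 1)
t=9: X=(-5, 1), d=3 → -e2, X_10=(-5, 0)
t=10: X=(-5, 0), d=1 → -e1, X_11=(-6, 0)
t=11: X=(-6, 0), d=0 → +e1, X_12=(-5, 0)
t=12: X=(-5, 0), d=1 → -e1, X_13=(-6, 0)
t=13: X=(-6, 0), d=2 → +e2, X_14=(-6, 1)

(-6, 1)


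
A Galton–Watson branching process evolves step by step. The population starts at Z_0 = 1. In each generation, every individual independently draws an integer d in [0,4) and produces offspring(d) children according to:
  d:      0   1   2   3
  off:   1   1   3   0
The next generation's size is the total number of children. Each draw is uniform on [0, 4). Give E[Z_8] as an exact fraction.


390625/65536

Outcome values over d=0..3: [1, 1, 3, 0]
Σy = 5, Σy² = 11, M = 4
μ = 5/4 = 5/4,  σ² = 11/4 − (5/4)² = 19/16
E[Z_0] = 1
E[Z_1] = 5/4·E[Z_0] = 5/4
E[Z_2] = 5/4·E[Z_1] = 25/16
E[Z_3] = 5/4·E[Z_2] = 125/64
E[Z_4] = 5/4·E[Z_3] = 625/256
E[Z_5] = 5/4·E[Z_4] = 3125/1024
E[Z_6] = 5/4·E[Z_5] = 15625/4096
E[Z_7] = 5/4·E[Z_6] = 78125/16384
E[Z_8] = 5/4·E[Z_7] = 390625/65536


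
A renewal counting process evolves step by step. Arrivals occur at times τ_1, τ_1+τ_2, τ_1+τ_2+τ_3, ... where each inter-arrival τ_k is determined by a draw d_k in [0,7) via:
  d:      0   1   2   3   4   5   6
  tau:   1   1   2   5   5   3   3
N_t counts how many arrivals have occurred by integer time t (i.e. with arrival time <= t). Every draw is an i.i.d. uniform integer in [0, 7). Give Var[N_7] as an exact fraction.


Inter-arrival values over d=0..6: [1, 1, 2, 5, 5, 3, 3]
Each d has probability 1/7, so the pmf of τ is: f(1) = 2/7, f(2) = 1/7, f(3) = 2/7, f(5) = 2/7
Let p_n(j) = P(N_n = j), with p_0 = [1]. Condition on τ_1: p_n(0) = P(τ > n), and for j >= 1, p_n(j) = Σ_{k<=n} f(k)·p_{n−k}(j−1)
p_1 = [5/7, 2/7]  (j = 0..1)
p_2 = [4/7, 17/49, 4/49]  (j = 0..2)
p_3 = [2/7, 27/49, 48/343, 8/343]  (j = 0..3)
p_4 = [2/7, 18/49, 99/343, 124/2401, 16/2401]  (j = 0..4)
p_5 = [0, 4/7, 97/343, 302/2401, 304/16807, 32/16807]  (j = 0..5)
p_6 = [0, 16/49, 156/343, 389/2401, 120/2401, 720/117649, 64/117649]  (j = 0..6)
p_7 = [0, 12/49, 130/343, 663/2401, 1328/16807, 2208/117649, 1664/823543, 128/823543]  (j = 0..7)
E[N_7] = Σ j·p_7(j) = 1856619/823543;  E[N_7²] = Σ j²·p_7(j) = 4990613/823543
Var[N_7] = 4990613/823543 − (1856619/823543)² = 662950290698/678223072849

662950290698/678223072849


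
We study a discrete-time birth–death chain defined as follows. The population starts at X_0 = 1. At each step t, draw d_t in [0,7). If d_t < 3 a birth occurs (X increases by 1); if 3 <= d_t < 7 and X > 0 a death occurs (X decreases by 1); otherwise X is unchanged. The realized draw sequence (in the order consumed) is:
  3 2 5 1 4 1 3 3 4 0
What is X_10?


t=0: X=1, d=3 → death, X_1=0
t=1: X=0, d=2 → birth, X_2=1
t=2: X=1, d=5 → death, X_3=0
t=3: X=0, d=1 → birth, X_4=1
t=4: X=1, d=4 → death, X_5=0
t=5: X=0, d=1 → birth, X_6=1
t=6: X=1, d=3 → death, X_7=0
t=7: X=0, d=3 → hold, X_8=0
t=8: X=0, d=4 → hold, X_9=0
t=9: X=0, d=0 → birth, X_10=1

1


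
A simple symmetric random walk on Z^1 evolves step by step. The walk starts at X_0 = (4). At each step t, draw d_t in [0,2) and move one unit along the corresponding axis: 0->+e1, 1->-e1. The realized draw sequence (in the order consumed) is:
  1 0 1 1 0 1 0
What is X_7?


t=0: X=(4), d=1 → -e1, X_1=(3)
t=1: X=(3), d=0 → +e1, X_2=(4)
t=2: X=(4), d=1 → -e1, X_3=(3)
t=3: X=(3), d=1 → -e1, X_4=(2)
t=4: X=(2), d=0 → +e1, X_5=(3)
t=5: X=(3), d=1 → -e1, X_6=(2)
t=6: X=(2), d=0 → +e1, X_7=(3)

(3)


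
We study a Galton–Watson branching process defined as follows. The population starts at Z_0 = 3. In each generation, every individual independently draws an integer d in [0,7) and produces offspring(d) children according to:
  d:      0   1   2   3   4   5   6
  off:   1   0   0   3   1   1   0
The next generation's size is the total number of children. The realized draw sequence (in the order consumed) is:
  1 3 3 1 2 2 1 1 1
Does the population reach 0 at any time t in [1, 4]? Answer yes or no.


yes

gen 0: Z_0=3, draws=[1, 3, 3], offspring=[0, 3, 3], Z_1=6
gen 1: Z_1=6, draws=[1, 2, 2, 1, 1, 1], offspring=[0, 0, 0, 0, 0, 0], Z_2=0
gen 2: Z_2=0, draws=[], offspring=[], Z_3=0
gen 3: Z_3=0, draws=[], offspring=[], Z_4=0


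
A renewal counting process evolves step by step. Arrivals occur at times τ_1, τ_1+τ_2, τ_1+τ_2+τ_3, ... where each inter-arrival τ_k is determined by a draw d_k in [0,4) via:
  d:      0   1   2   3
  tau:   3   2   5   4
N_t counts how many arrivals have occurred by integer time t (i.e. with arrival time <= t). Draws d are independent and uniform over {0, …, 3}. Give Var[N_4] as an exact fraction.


71/256

Inter-arrival values over d=0..3: [3, 2, 5, 4]
Each d has probability 1/4, so the pmf of τ is: f(2) = 1/4, f(3) = 1/4, f(4) = 1/4, f(5) = 1/4
Let p_n(j) = P(N_n = j), with p_0 = [1]. Condition on τ_1: p_n(0) = P(τ > n), and for j >= 1, p_n(j) = Σ_{k<=n} f(k)·p_{n−k}(j−1)
p_1 = [1]  (j = 0)
p_2 = [3/4, 1/4]  (j = 0..1)
p_3 = [1/2, 1/2]  (j = 0..1)
p_4 = [1/4, 11/16, 1/16]  (j = 0..2)
E[N_4] = Σ j·p_4(j) = 13/16;  E[N_4²] = Σ j²·p_4(j) = 15/16
Var[N_4] = 15/16 − (13/16)² = 71/256


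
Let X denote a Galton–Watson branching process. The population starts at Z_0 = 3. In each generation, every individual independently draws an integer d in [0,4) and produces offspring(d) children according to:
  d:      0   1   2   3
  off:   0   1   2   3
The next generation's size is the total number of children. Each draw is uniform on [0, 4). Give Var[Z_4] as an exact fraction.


26325/256

Outcome values over d=0..3: [0, 1, 2, 3]
Σy = 6, Σy² = 14, M = 4
μ = 6/4 = 3/2,  σ² = 14/4 − (3/2)² = 5/4
V_0 = 0, E_0 = 3
V_1 = 5/4·E_0 + (3/2)²·V_0 = 15/4;  E_1 = 9/2
V_2 = 5/4·E_1 + (3/2)²·V_1 = 225/16;  E_2 = 27/4
V_3 = 5/4·E_2 + (3/2)²·V_2 = 2565/64;  E_3 = 81/8
V_4 = 5/4·E_3 + (3/2)²·V_3 = 26325/256;  E_4 = 243/16


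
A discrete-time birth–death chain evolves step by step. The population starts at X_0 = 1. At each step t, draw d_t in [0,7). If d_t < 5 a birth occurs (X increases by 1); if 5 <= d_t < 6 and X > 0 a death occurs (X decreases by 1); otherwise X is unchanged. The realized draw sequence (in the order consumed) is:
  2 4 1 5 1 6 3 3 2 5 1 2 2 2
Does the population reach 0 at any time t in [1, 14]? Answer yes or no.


t=0: X=1, d=2 → birth, X_1=2
t=1: X=2, d=4 → birth, X_2=3
t=2: X=3, d=1 → birth, X_3=4
t=3: X=4, d=5 → death, X_4=3
t=4: X=3, d=1 → birth, X_5=4
t=5: X=4, d=6 → hold, X_6=4
t=6: X=4, d=3 → birth, X_7=5
t=7: X=5, d=3 → birth, X_8=6
t=8: X=6, d=2 → birth, X_9=7
t=9: X=7, d=5 → death, X_10=6
t=10: X=6, d=1 → birth, X_11=7
t=11: X=7, d=2 → birth, X_12=8
t=12: X=8, d=2 → birth, X_13=9
t=13: X=9, d=2 → birth, X_14=10

no


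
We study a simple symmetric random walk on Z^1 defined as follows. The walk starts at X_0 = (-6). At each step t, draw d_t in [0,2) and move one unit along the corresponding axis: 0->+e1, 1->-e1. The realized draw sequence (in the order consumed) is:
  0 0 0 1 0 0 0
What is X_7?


t=0: X=(-6), d=0 → +e1, X_1=(-5)
t=1: X=(-5), d=0 → +e1, X_2=(-4)
t=2: X=(-4), d=0 → +e1, X_3=(-3)
t=3: X=(-3), d=1 → -e1, X_4=(-4)
t=4: X=(-4), d=0 → +e1, X_5=(-3)
t=5: X=(-3), d=0 → +e1, X_6=(-2)
t=6: X=(-2), d=0 → +e1, X_7=(-1)

(-1)


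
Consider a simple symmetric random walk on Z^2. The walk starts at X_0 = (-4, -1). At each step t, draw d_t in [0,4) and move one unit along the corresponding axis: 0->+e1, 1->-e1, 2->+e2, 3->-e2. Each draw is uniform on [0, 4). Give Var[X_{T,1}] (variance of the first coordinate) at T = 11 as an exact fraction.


11/2

Outcome values over d=0..3: [1, -1, 0, 0]
Σy = 0, Σy² = 2, M = 4
μ = 0/4 = 0,  σ² = 2/4 − (0)² = 1/2
Independent increments: Var[X_11] = 11·σ² = 11·(1/2) = 11/2


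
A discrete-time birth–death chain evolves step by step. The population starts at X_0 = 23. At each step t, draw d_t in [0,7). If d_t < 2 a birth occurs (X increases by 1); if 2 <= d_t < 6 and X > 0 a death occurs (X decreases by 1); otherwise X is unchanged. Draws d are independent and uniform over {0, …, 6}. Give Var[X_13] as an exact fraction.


494/49

X can drop by at most 1 per step and X_0 = 23 > T = 13, so X_t >= 23 − t >= 10 > 0 for every t <= 13: the floor at 0 (the 'and X > 0' condition) never binds. Hence X_13 = X_0 + Σ_{t<13} Y_t with i.i.d. increments Y_t = y(d_t) ∈ {+1, −1, 0}.
Outcome values over d=0..6: [1, 1, -1, -1, -1, -1, 0]
Σy = -2, Σy² = 6, M = 7
μ = -2/7 = -2/7,  σ² = 6/7 − (-2/7)² = 38/49
Independent increments: Var[X_13] = 13·σ² = 13·(38/49) = 494/49


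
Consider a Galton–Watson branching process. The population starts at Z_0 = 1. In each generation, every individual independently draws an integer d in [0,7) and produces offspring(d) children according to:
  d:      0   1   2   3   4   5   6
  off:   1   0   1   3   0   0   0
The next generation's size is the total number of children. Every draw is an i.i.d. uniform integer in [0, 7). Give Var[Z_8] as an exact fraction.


10916295000000/33232930569601

Outcome values over d=0..6: [1, 0, 1, 3, 0, 0, 0]
Σy = 5, Σy² = 11, M = 7
μ = 5/7 = 5/7,  σ² = 11/7 − (5/7)² = 52/49
V_0 = 0, E_0 = 1
V_1 = 52/49·E_0 + (5/7)²·V_0 = 52/49;  E_1 = 5/7
V_2 = 52/49·E_1 + (5/7)²·V_1 = 3120/2401;  E_2 = 25/49
V_3 = 52/49·E_2 + (5/7)²·V_2 = 141700/117649;  E_3 = 125/343
V_4 = 52/49·E_3 + (5/7)²·V_3 = 5772000/5764801;  E_4 = 625/2401
V_5 = 52/49·E_4 + (5/7)²·V_4 = 222332500/282475249;  E_5 = 3125/16807
V_6 = 52/49·E_5 + (5/7)²·V_5 = 8289450000/13841287201;  E_6 = 15625/117649
V_7 = 52/49·E_6 + (5/7)²·V_6 = 302826062500/678223072849;  E_7 = 78125/823543
V_8 = 52/49·E_7 + (5/7)²·V_7 = 10916295000000/33232930569601;  E_8 = 390625/5764801


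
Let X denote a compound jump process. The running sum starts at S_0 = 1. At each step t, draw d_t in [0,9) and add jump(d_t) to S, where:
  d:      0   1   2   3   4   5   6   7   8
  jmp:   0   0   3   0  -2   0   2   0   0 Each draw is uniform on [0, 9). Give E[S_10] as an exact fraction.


13/3

Outcome values over d=0..8: [0, 0, 3, 0, -2, 0, 2, 0, 0]
Σy = 3, Σy² = 17, M = 9
μ = 3/9 = 1/3,  σ² = 17/9 − (1/3)² = 16/9
E[S_10] = 1 + 10·(1/3) = 13/3


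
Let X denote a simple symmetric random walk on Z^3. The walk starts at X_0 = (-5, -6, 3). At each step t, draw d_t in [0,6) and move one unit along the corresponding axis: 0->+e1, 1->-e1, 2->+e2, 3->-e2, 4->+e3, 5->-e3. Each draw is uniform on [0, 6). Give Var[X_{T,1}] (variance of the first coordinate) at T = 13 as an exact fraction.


13/3

Outcome values over d=0..5: [1, -1, 0, 0, 0, 0]
Σy = 0, Σy² = 2, M = 6
μ = 0/6 = 0,  σ² = 2/6 − (0)² = 1/3
Independent increments: Var[X_13] = 13·σ² = 13·(1/3) = 13/3


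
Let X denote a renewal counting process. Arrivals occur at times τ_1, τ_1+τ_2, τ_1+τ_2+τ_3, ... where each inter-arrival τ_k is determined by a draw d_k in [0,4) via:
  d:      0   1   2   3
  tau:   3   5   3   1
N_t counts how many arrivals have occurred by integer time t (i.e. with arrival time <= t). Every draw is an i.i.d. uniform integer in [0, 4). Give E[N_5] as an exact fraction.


1461/1024

Inter-arrival values over d=0..3: [3, 5, 3, 1]
Each d has probability 1/4, so the pmf of τ is: f(1) = 1/4, f(3) = 1/2, f(5) = 1/4
Renewal equation for m(n) = E[N_n]: condition on τ_1 = k (if k <= n, one arrival plus a fresh copy on the remaining n−k steps): m(n) = F(n) + Σ_{k<=n} f(k)·m(n−k), where F(n) = P(τ <= n) and m(0) = 0
m(1) = F(1) = 1/4
m(2) = F(2) + f(1)·m(1) = 1/4 + 1/4·1/4 = 5/16
m(3) = F(3) + f(1)·m(2) = 3/4 + 1/4·5/16 = 53/64
m(4) = F(4) + f(1)·m(3) + f(3)·m(1) = 3/4 + 1/4·53/64 + 1/2·1/4 = 277/256
m(5) = F(5) + f(1)·m(4) + f(3)·m(2) = 1 + 1/4·277/256 + 1/2·5/16 = 1461/1024
E[N_5] = m(5) = 1461/1024


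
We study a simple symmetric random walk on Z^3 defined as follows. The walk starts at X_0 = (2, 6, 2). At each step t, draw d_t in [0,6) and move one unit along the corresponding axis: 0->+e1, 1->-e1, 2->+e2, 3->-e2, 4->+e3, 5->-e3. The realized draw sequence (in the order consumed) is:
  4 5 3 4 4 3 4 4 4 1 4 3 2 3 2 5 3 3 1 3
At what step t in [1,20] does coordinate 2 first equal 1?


t=0: X=(2, 6, 2), d=4 → +e3, X_1=(2, 6, 3)
t=1: X=(2, 6, 3), d=5 → -e3, X_2=(2, 6, 2)
t=2: X=(2, 6, 2), d=3 → -e2, X_3=(2, 5, 2)
t=3: X=(2, 5, 2), d=4 → +e3, X_4=(2, 5, 3)
t=4: X=(2, 5, 3), d=4 → +e3, X_5=(2, 5, 4)
t=5: X=(2, 5, 4), d=3 → -e2, X_6=(2, 4, 4)
t=6: X=(2, 4, 4), d=4 → +e3, X_7=(2, 4, 5)
t=7: X=(2, 4, 5), d=4 → +e3, X_8=(2, 4, 6)
t=8: X=(2, 4, 6), d=4 → +e3, X_9=(2, 4, 7)
t=9: X=(2, 4, 7), d=1 → -e1, X_10=(1, 4, 7)
t=10: X=(1, 4, 7), d=4 → +e3, X_11=(1, 4, 8)
t=11: X=(1, 4, 8), d=3 → -e2, X_12=(1, 3, 8)
t=12: X=(1, 3, 8), d=2 → +e2, X_13=(1, 4, 8)
t=13: X=(1, 4, 8), d=3 → -e2, X_14=(1, 3, 8)
t=14: X=(1, 3, 8), d=2 → +e2, X_15=(1, 4, 8)
t=15: X=(1, 4, 8), d=5 → -e3, X_16=(1, 4, 7)
t=16: X=(1, 4, 7), d=3 → -e2, X_17=(1, 3, 7)
t=17: X=(1, 3, 7), d=3 → -e2, X_18=(1, 2, 7)
t=18: X=(1, 2, 7), d=1 → -e1, X_19=(0, 2, 7)
t=19: X=(0, 2, 7), d=3 → -e2, X_20=(0, 1, 7)

20


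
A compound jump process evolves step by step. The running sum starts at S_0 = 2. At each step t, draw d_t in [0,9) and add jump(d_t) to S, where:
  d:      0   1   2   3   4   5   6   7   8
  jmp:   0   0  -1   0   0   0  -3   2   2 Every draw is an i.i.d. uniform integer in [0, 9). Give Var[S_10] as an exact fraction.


Outcome values over d=0..8: [0, 0, -1, 0, 0, 0, -3, 2, 2]
Σy = 0, Σy² = 18, M = 9
μ = 0/9 = 0,  σ² = 18/9 − (0)² = 2
Independent increments: Var[S_10] = 10·σ² = 10·(2) = 20

20


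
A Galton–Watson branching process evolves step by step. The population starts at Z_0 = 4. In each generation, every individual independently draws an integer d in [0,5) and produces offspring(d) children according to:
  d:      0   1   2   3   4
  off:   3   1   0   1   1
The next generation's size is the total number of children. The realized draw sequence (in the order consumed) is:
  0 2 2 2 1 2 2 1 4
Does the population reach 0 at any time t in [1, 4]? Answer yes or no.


no

gen 0: Z_0=4, draws=[0, 2, 2, 2], offspring=[3, 0, 0, 0], Z_1=3
gen 1: Z_1=3, draws=[1, 2, 2], offspring=[1, 0, 0], Z_2=1
gen 2: Z_2=1, draws=[1], offspring=[1], Z_3=1
gen 3: Z_3=1, draws=[4], offspring=[1], Z_4=1


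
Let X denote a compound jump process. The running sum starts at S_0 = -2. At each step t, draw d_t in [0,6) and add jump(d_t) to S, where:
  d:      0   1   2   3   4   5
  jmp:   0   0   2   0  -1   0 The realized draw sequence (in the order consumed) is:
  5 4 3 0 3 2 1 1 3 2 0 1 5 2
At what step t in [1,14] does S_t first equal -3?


t=0: S=-2, d=5, jump=0, S_1=-2
t=1: S=-2, d=4, jump=-1, S_2=-3
t=2: S=-3, d=3, jump=0, S_3=-3
t=3: S=-3, d=0, jump=0, S_4=-3
t=4: S=-3, d=3, jump=0, S_5=-3
t=5: S=-3, d=2, jump=2, S_6=-1
t=6: S=-1, d=1, jump=0, S_7=-1
t=7: S=-1, d=1, jump=0, S_8=-1
t=8: S=-1, d=3, jump=0, S_9=-1
t=9: S=-1, d=2, jump=2, S_10=1
t=10: S=1, d=0, jump=0, S_11=1
t=11: S=1, d=1, jump=0, S_12=1
t=12: S=1, d=5, jump=0, S_13=1
t=13: S=1, d=2, jump=2, S_14=3

2


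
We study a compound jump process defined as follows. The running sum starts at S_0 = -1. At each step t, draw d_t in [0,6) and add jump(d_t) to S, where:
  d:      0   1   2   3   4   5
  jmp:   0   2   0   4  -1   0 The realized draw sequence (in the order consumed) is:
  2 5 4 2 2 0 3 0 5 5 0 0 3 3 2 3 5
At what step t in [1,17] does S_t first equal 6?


13

t=0: S=-1, d=2, jump=0, S_1=-1
t=1: S=-1, d=5, jump=0, S_2=-1
t=2: S=-1, d=4, jump=-1, S_3=-2
t=3: S=-2, d=2, jump=0, S_4=-2
t=4: S=-2, d=2, jump=0, S_5=-2
t=5: S=-2, d=0, jump=0, S_6=-2
t=6: S=-2, d=3, jump=4, S_7=2
t=7: S=2, d=0, jump=0, S_8=2
t=8: S=2, d=5, jump=0, S_9=2
t=9: S=2, d=5, jump=0, S_10=2
t=10: S=2, d=0, jump=0, S_11=2
t=11: S=2, d=0, jump=0, S_12=2
t=12: S=2, d=3, jump=4, S_13=6
t=13: S=6, d=3, jump=4, S_14=10
t=14: S=10, d=2, jump=0, S_15=10
t=15: S=10, d=3, jump=4, S_16=14
t=16: S=14, d=5, jump=0, S_17=14


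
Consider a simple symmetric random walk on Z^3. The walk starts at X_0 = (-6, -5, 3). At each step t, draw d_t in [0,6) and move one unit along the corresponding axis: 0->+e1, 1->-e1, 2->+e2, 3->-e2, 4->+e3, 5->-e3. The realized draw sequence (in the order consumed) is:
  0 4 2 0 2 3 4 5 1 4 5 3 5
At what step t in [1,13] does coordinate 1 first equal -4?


t=0: X=(-6, -5, 3), d=0 → +e1, X_1=(-5, -5, 3)
t=1: X=(-5, -5, 3), d=4 → +e3, X_2=(-5, -5, 4)
t=2: X=(-5, -5, 4), d=2 → +e2, X_3=(-5, -4, 4)
t=3: X=(-5, -4, 4), d=0 → +e1, X_4=(-4, -4, 4)
t=4: X=(-4, -4, 4), d=2 → +e2, X_5=(-4, -3, 4)
t=5: X=(-4, -3, 4), d=3 → -e2, X_6=(-4, -4, 4)
t=6: X=(-4, -4, 4), d=4 → +e3, X_7=(-4, -4, 5)
t=7: X=(-4, -4, 5), d=5 → -e3, X_8=(-4, -4, 4)
t=8: X=(-4, -4, 4), d=1 → -e1, X_9=(-5, -4, 4)
t=9: X=(-5, -4, 4), d=4 → +e3, X_10=(-5, -4, 5)
t=10: X=(-5, -4, 5), d=5 → -e3, X_11=(-5, -4, 4)
t=11: X=(-5, -4, 4), d=3 → -e2, X_12=(-5, -5, 4)
t=12: X=(-5, -5, 4), d=5 → -e3, X_13=(-5, -5, 3)

4


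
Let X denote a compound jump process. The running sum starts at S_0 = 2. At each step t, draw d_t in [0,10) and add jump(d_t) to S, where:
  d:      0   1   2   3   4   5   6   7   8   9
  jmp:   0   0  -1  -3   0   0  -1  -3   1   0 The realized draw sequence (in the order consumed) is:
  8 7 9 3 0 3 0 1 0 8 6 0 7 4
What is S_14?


t=0: S=2, d=8, jump=1, S_1=3
t=1: S=3, d=7, jump=-3, S_2=0
t=2: S=0, d=9, jump=0, S_3=0
t=3: S=0, d=3, jump=-3, S_4=-3
t=4: S=-3, d=0, jump=0, S_5=-3
t=5: S=-3, d=3, jump=-3, S_6=-6
t=6: S=-6, d=0, jump=0, S_7=-6
t=7: S=-6, d=1, jump=0, S_8=-6
t=8: S=-6, d=0, jump=0, S_9=-6
t=9: S=-6, d=8, jump=1, S_10=-5
t=10: S=-5, d=6, jump=-1, S_11=-6
t=11: S=-6, d=0, jump=0, S_12=-6
t=12: S=-6, d=7, jump=-3, S_13=-9
t=13: S=-9, d=4, jump=0, S_14=-9

-9


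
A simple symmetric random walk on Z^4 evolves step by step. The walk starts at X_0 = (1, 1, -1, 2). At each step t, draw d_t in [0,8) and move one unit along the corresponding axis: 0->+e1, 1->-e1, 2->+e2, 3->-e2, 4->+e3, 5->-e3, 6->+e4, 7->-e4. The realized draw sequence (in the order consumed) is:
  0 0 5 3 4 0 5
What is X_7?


(4, 0, -2, 2)

t=0: X=(1, 1, -1, 2), d=0 → +e1, X_1=(2, 1, -1, 2)
t=1: X=(2, 1, -1, 2), d=0 → +e1, X_2=(3, 1, -1, 2)
t=2: X=(3, 1, -1, 2), d=5 → -e3, X_3=(3, 1, -2, 2)
t=3: X=(3, 1, -2, 2), d=3 → -e2, X_4=(3, 0, -2, 2)
t=4: X=(3, 0, -2, 2), d=4 → +e3, X_5=(3, 0, -1, 2)
t=5: X=(3, 0, -1, 2), d=0 → +e1, X_6=(4, 0, -1, 2)
t=6: X=(4, 0, -1, 2), d=5 → -e3, X_7=(4, 0, -2, 2)


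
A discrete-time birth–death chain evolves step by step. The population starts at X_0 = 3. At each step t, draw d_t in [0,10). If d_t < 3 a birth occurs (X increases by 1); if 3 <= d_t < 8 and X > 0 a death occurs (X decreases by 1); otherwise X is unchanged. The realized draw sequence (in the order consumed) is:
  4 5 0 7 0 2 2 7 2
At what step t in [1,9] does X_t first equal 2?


1

t=0: X=3, d=4 → death, X_1=2
t=1: X=2, d=5 → death, X_2=1
t=2: X=1, d=0 → birth, X_3=2
t=3: X=2, d=7 → death, X_4=1
t=4: X=1, d=0 → birth, X_5=2
t=5: X=2, d=2 → birth, X_6=3
t=6: X=3, d=2 → birth, X_7=4
t=7: X=4, d=7 → death, X_8=3
t=8: X=3, d=2 → birth, X_9=4


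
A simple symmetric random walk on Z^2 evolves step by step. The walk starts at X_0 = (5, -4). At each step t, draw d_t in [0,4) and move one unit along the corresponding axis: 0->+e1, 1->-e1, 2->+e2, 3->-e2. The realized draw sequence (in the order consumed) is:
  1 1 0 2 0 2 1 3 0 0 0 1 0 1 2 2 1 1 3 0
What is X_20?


(5, -2)

t=0: X=(5, -4), d=1 → -e1, X_1=(4, -4)
t=1: X=(4, -4), d=1 → -e1, X_2=(3, -4)
t=2: X=(3, -4), d=0 → +e1, X_3=(4, -4)
t=3: X=(4, -4), d=2 → +e2, X_4=(4, -3)
t=4: X=(4, -3), d=0 → +e1, X_5=(5, -3)
t=5: X=(5, -3), d=2 → +e2, X_6=(5, -2)
t=6: X=(5, -2), d=1 → -e1, X_7=(4, -2)
t=7: X=(4, -2), d=3 → -e2, X_8=(4, -3)
t=8: X=(4, -3), d=0 → +e1, X_9=(5, -3)
t=9: X=(5, -3), d=0 → +e1, X_10=(6, -3)
t=10: X=(6, -3), d=0 → +e1, X_11=(7, -3)
t=11: X=(7, -3), d=1 → -e1, X_12=(6, -3)
t=12: X=(6, -3), d=0 → +e1, X_13=(7, -3)
t=13: X=(7, -3), d=1 → -e1, X_14=(6, -3)
t=14: X=(6, -3), d=2 → +e2, X_15=(6, -2)
t=15: X=(6, -2), d=2 → +e2, X_16=(6, -1)
t=16: X=(6, -1), d=1 → -e1, X_17=(5, -1)
t=17: X=(5, -1), d=1 → -e1, X_18=(4, -1)
t=18: X=(4, -1), d=3 → -e2, X_19=(4, -2)
t=19: X=(4, -2), d=0 → +e1, X_20=(5, -2)


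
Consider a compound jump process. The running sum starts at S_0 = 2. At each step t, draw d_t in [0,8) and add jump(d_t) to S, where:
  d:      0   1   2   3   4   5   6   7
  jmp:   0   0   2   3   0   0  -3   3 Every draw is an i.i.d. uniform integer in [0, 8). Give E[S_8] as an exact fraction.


Outcome values over d=0..7: [0, 0, 2, 3, 0, 0, -3, 3]
Σy = 5, Σy² = 31, M = 8
μ = 5/8 = 5/8,  σ² = 31/8 − (5/8)² = 223/64
E[S_8] = 2 + 8·(5/8) = 7

7


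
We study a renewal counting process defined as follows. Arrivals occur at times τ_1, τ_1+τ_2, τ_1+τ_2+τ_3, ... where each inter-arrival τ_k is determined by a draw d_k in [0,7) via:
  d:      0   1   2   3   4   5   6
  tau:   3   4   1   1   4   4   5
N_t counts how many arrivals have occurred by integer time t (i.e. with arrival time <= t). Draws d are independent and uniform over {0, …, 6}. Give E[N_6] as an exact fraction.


Inter-arrival values over d=0..6: [3, 4, 1, 1, 4, 4, 5]
Each d has probability 1/7, so the pmf of τ is: f(1) = 2/7, f(3) = 1/7, f(4) = 3/7, f(5) = 1/7
Renewal equation for m(n) = E[N_n]: condition on τ_1 = k (if k <= n, one arrival plus a fresh copy on the remaining n−k steps): m(n) = F(n) + Σ_{k<=n} f(k)·m(n−k), where F(n) = P(τ <= n) and m(0) = 0
m(1) = F(1) = 2/7
m(2) = F(2) + f(1)·m(1) = 2/7 + 2/7·2/7 = 18/49
m(3) = F(3) + f(1)·m(2) = 3/7 + 2/7·18/49 = 183/343
m(4) = F(4) + f(1)·m(3) + f(3)·m(1) = 6/7 + 2/7·183/343 + 1/7·2/7 = 2522/2401
m(5) = F(5) + f(1)·m(4) + f(3)·m(2) + f(4)·m(1) = 1 + 2/7·2522/2401 + 1/7·18/49 + 3/7·2/7 = 24791/16807
m(6) = F(6) + f(1)·m(5) + f(3)·m(3) + f(4)·m(2) + f(5)·m(1) = 1 + 2/7·24791/16807 + 1/7·183/343 + 3/7·18/49 + 1/7·2/7 = 199522/117649
E[N_6] = m(6) = 199522/117649

199522/117649


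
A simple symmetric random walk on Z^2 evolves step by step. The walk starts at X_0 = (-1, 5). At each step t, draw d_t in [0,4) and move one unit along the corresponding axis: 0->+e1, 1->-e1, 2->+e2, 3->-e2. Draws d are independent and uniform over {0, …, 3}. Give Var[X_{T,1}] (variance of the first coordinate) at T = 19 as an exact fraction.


19/2

Outcome values over d=0..3: [1, -1, 0, 0]
Σy = 0, Σy² = 2, M = 4
μ = 0/4 = 0,  σ² = 2/4 − (0)² = 1/2
Independent increments: Var[X_19] = 19·σ² = 19·(1/2) = 19/2


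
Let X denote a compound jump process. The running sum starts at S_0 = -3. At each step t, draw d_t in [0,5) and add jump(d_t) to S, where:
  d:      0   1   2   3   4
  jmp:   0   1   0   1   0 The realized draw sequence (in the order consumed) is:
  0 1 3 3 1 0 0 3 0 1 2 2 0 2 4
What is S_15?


3

t=0: S=-3, d=0, jump=0, S_1=-3
t=1: S=-3, d=1, jump=1, S_2=-2
t=2: S=-2, d=3, jump=1, S_3=-1
t=3: S=-1, d=3, jump=1, S_4=0
t=4: S=0, d=1, jump=1, S_5=1
t=5: S=1, d=0, jump=0, S_6=1
t=6: S=1, d=0, jump=0, S_7=1
t=7: S=1, d=3, jump=1, S_8=2
t=8: S=2, d=0, jump=0, S_9=2
t=9: S=2, d=1, jump=1, S_10=3
t=10: S=3, d=2, jump=0, S_11=3
t=11: S=3, d=2, jump=0, S_12=3
t=12: S=3, d=0, jump=0, S_13=3
t=13: S=3, d=2, jump=0, S_14=3
t=14: S=3, d=4, jump=0, S_15=3


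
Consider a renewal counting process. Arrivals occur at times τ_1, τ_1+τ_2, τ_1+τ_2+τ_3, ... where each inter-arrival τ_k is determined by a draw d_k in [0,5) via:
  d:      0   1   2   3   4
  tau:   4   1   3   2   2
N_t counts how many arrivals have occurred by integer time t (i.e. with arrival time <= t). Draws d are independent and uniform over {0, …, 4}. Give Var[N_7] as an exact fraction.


4108210344/6103515625

Inter-arrival values over d=0..4: [4, 1, 3, 2, 2]
Each d has probability 1/5, so the pmf of τ is: f(1) = 1/5, f(2) = 2/5, f(3) = 1/5, f(4) = 1/5
Let p_n(j) = P(N_n = j), with p_0 = [1]. Condition on τ_1: p_n(0) = P(τ > n), and for j >= 1, p_n(j) = Σ_{k<=n} f(k)·p_{n−k}(j−1)
p_1 = [4/5, 1/5]  (j = 0..1)
p_2 = [2/5, 14/25, 1/25]  (j = 0..2)
p_3 = [1/5, 3/5, 24/125, 1/125]  (j = 0..3)
p_4 = [0, 14/25, 48/125, 34/625, 1/625]  (j = 0..4)
p_5 = [0, 8/25, 63/125, 101/625, 44/3125, 1/3125]  (j = 0..5)
p_6 = [0, 3/25, 13/25, 188/625, 174/3125, 54/15625, 1/15625]  (j = 0..6)
p_7 = [0, 1/25, 48/125, 263/625, 429/3125, 267/15625, 64/78125, 1/78125]  (j = 0..7)
E[N_7] = Σ j·p_7(j) = 211716/78125;  E[N_7²] = Σ j²·p_7(j) = 626328/78125
Var[N_7] = 626328/78125 − (211716/78125)² = 4108210344/6103515625


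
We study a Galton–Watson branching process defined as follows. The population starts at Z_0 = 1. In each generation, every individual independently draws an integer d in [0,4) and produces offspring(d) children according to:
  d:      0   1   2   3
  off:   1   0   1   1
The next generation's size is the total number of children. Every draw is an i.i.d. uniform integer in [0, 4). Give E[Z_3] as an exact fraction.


Outcome values over d=0..3: [1, 0, 1, 1]
Σy = 3, Σy² = 3, M = 4
μ = 3/4 = 3/4,  σ² = 3/4 − (3/4)² = 3/16
E[Z_0] = 1
E[Z_1] = 3/4·E[Z_0] = 3/4
E[Z_2] = 3/4·E[Z_1] = 9/16
E[Z_3] = 3/4·E[Z_2] = 27/64

27/64


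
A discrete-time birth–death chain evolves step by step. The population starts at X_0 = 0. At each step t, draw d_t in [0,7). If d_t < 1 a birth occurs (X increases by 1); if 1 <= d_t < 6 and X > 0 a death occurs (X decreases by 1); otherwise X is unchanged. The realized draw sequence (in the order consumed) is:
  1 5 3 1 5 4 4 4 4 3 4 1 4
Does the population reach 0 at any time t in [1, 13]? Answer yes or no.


yes

t=0: X=0, d=1 → hold, X_1=0
t=1: X=0, d=5 → hold, X_2=0
t=2: X=0, d=3 → hold, X_3=0
t=3: X=0, d=1 → hold, X_4=0
t=4: X=0, d=5 → hold, X_5=0
t=5: X=0, d=4 → hold, X_6=0
t=6: X=0, d=4 → hold, X_7=0
t=7: X=0, d=4 → hold, X_8=0
t=8: X=0, d=4 → hold, X_9=0
t=9: X=0, d=3 → hold, X_10=0
t=10: X=0, d=4 → hold, X_11=0
t=11: X=0, d=1 → hold, X_12=0
t=12: X=0, d=4 → hold, X_13=0


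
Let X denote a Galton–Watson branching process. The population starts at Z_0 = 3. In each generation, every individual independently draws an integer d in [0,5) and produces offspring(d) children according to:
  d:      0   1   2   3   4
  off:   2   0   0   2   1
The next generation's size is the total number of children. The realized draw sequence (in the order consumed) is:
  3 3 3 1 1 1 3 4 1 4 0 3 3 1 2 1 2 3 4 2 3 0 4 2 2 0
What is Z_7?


gen 0: Z_0=3, draws=[3, 3, 3], offspring=[2, 2, 2], Z_1=6
gen 1: Z_1=6, draws=[1, 1, 1, 3, 4, 1], offspring=[0, 0, 0, 2, 1, 0], Z_2=3
gen 2: Z_2=3, draws=[4, 0, 3], offspring=[1, 2, 2], Z_3=5
gen 3: Z_3=5, draws=[3, 1, 2, 1, 2], offspring=[2, 0, 0, 0, 0], Z_4=2
gen 4: Z_4=2, draws=[3, 4], offspring=[2, 1], Z_5=3
gen 5: Z_5=3, draws=[2, 3, 0], offspring=[0, 2, 2], Z_6=4
gen 6: Z_6=4, draws=[4, 2, 2, 0], offspring=[1, 0, 0, 2], Z_7=3

3
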